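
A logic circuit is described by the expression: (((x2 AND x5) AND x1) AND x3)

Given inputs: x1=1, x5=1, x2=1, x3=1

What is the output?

Substituting: (((1 AND 1) AND 1) AND 1)
= 1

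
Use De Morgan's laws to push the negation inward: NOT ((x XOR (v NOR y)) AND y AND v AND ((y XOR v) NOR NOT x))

NOT (x XOR (v NOR y)) OR NOT y OR NOT v OR NOT ((y XOR v) NOR NOT x)
De Morgan's: NOT(AND of terms) = OR of negations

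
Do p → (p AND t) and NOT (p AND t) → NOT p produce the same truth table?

Yes, Contrapositive is always equivalent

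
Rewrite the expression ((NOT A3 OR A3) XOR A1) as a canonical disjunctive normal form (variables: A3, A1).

(NOT A3 AND NOT A1) OR (A3 AND NOT A1)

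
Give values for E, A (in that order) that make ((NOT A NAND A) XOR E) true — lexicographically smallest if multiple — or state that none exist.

E=0, A=0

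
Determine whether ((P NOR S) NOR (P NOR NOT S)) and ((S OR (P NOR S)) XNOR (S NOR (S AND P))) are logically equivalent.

No. Counterexample: with S=0, P=0, Expression 1 = 0 but Expression 2 = 1.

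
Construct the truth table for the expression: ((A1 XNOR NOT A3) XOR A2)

A3 | A2 | A1 | Output
---------------------
0 | 0 | 0 | 0
0 | 0 | 1 | 1
0 | 1 | 0 | 1
0 | 1 | 1 | 0
1 | 0 | 0 | 1
1 | 0 | 1 | 0
1 | 1 | 0 | 0
1 | 1 | 1 | 1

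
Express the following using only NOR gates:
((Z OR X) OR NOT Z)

((((Z NOR X) NOR (Z NOR X)) NOR (Z NOR Z)) NOR (((Z NOR X) NOR (Z NOR X)) NOR (Z NOR Z)))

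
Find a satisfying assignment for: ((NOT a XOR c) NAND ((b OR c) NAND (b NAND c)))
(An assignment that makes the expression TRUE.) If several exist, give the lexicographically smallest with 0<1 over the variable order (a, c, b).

a=0, c=0, b=1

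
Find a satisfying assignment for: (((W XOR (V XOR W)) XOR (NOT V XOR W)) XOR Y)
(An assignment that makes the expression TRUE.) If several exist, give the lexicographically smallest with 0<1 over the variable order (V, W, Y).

V=0, W=0, Y=0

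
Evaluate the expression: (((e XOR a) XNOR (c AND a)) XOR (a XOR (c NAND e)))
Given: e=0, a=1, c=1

Substituting: (((0 XOR 1) XNOR (1 AND 1)) XOR (1 XOR (1 NAND 0)))
= 1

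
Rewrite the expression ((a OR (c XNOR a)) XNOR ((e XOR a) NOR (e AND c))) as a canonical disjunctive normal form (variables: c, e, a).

(NOT c AND NOT e AND NOT a) OR (NOT c AND e AND a) OR (c AND e AND NOT a)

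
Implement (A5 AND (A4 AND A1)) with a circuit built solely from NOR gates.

((A5 NOR A5) NOR (((A4 NOR A4) NOR (A1 NOR A1)) NOR ((A4 NOR A4) NOR (A1 NOR A1))))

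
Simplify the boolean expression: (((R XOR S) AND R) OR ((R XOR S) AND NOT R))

By distribution ((E AND v) OR (E AND NOT v) = E):
= (R XOR S)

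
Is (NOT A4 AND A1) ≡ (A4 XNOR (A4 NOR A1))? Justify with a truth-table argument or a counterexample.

Yes, they are equivalent — the two output columns agree on all 4 assignments:
A4 | A1 | Expression 1 | Expression 2
-------------------------------------
0 | 0 | 0 | 0
0 | 1 | 1 | 1
1 | 0 | 0 | 0
1 | 1 | 0 | 0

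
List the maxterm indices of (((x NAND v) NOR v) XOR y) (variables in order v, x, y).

ΠM(0, 2, 4, 6) = (v OR x OR y) AND (v OR NOT x OR y) AND (NOT v OR x OR y) AND (NOT v OR NOT x OR y)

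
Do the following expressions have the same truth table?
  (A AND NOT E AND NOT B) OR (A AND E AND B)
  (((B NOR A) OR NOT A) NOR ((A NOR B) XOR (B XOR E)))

Yes, they are equivalent — the two output columns agree on all 8 assignments:
A | E | B | Expression 1 | Expression 2
---------------------------------------
0 | 0 | 0 | 0 | 0
0 | 0 | 1 | 0 | 0
0 | 1 | 0 | 0 | 0
0 | 1 | 1 | 0 | 0
1 | 0 | 0 | 1 | 1
1 | 0 | 1 | 0 | 0
1 | 1 | 0 | 0 | 0
1 | 1 | 1 | 1 | 1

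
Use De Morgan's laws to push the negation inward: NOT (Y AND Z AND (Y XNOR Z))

NOT Y OR NOT Z OR NOT (Y XNOR Z)
De Morgan's: NOT(AND of terms) = OR of negations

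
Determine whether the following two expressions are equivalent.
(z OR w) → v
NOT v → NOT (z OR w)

Yes, Contrapositive is always equivalent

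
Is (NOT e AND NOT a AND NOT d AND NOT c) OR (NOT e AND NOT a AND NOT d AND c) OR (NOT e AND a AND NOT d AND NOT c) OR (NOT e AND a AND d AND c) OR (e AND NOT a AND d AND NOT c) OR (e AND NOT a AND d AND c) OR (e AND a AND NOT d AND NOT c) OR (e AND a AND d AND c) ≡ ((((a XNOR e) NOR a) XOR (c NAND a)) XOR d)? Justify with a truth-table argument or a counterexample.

Yes, they are equivalent — the two output columns agree on all 16 assignments:
e | a | d | c | Expression 1 | Expression 2
-------------------------------------------
0 | 0 | 0 | 0 | 1 | 1
0 | 0 | 0 | 1 | 1 | 1
0 | 0 | 1 | 0 | 0 | 0
0 | 0 | 1 | 1 | 0 | 0
0 | 1 | 0 | 0 | 1 | 1
0 | 1 | 0 | 1 | 0 | 0
0 | 1 | 1 | 0 | 0 | 0
0 | 1 | 1 | 1 | 1 | 1
1 | 0 | 0 | 0 | 0 | 0
1 | 0 | 0 | 1 | 0 | 0
1 | 0 | 1 | 0 | 1 | 1
1 | 0 | 1 | 1 | 1 | 1
1 | 1 | 0 | 0 | 1 | 1
1 | 1 | 0 | 1 | 0 | 0
1 | 1 | 1 | 0 | 0 | 0
1 | 1 | 1 | 1 | 1 | 1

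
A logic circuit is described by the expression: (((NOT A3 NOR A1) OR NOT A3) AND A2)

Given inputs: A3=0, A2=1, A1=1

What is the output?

Substituting: (((NOT 0 NOR 1) OR NOT 0) AND 1)
= 1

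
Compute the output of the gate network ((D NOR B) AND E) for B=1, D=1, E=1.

Substituting: ((1 NOR 1) AND 1)
= 0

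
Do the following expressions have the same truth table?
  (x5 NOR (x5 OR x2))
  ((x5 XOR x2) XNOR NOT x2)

No. Counterexample: with x2=0, x5=0, Expression 1 = 1 but Expression 2 = 0.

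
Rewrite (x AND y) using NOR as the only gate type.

((x NOR x) NOR (y NOR y))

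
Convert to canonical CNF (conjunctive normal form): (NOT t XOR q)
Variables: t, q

(t OR NOT q) AND (NOT t OR q)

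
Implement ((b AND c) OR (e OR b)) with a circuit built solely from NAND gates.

((((b NAND c) NAND (b NAND c)) NAND ((b NAND c) NAND (b NAND c))) NAND (((e NAND e) NAND (b NAND b)) NAND ((e NAND e) NAND (b NAND b))))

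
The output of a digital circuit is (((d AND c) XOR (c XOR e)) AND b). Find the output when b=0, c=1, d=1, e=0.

Substituting: (((1 AND 1) XOR (1 XOR 0)) AND 0)
= 0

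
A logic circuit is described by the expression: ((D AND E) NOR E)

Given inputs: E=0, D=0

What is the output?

Substituting: ((0 AND 0) NOR 0)
= 1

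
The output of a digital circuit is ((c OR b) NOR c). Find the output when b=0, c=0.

Substituting: ((0 OR 0) NOR 0)
= 1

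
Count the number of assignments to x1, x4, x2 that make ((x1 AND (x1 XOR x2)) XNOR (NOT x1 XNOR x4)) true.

Satisfying assignments: (0,0,0), (0,0,1), (1,0,0), (1,1,1)
Count: 4 out of 8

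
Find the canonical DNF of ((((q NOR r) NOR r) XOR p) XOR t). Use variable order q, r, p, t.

(NOT q AND NOT r AND NOT p AND t) OR (NOT q AND NOT r AND p AND NOT t) OR (NOT q AND r AND NOT p AND t) OR (NOT q AND r AND p AND NOT t) OR (q AND NOT r AND NOT p AND NOT t) OR (q AND NOT r AND p AND t) OR (q AND r AND NOT p AND t) OR (q AND r AND p AND NOT t)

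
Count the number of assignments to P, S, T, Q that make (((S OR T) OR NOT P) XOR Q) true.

Satisfying assignments: (0,0,0,0), (0,0,1,0), (0,1,0,0), (0,1,1,0), (1,0,0,1), (1,0,1,0), (1,1,0,0), (1,1,1,0)
Count: 8 out of 16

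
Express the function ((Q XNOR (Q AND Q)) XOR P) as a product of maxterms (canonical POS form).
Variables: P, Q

ΠM(2, 3) = (NOT P OR Q) AND (NOT P OR NOT Q)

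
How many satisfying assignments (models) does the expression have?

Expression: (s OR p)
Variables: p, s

Satisfying assignments: (0,1), (1,0), (1,1)
Count: 3 out of 4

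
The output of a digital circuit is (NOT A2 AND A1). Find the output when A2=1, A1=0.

Substituting: (NOT 1 AND 0)
= 0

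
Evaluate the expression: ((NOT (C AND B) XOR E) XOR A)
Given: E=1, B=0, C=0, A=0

Substituting: ((NOT (0 AND 0) XOR 1) XOR 0)
= 0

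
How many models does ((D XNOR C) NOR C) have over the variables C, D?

Satisfying assignments: (0,1)
Count: 1 out of 4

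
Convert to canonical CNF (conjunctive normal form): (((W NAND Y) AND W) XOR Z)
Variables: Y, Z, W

(Y OR Z OR W) AND (Y OR NOT Z OR NOT W) AND (NOT Y OR Z OR W) AND (NOT Y OR Z OR NOT W)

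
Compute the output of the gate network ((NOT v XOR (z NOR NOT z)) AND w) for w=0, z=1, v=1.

Substituting: ((NOT 1 XOR (1 NOR NOT 1)) AND 0)
= 0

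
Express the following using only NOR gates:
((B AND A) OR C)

((((B NOR B) NOR (A NOR A)) NOR C) NOR (((B NOR B) NOR (A NOR A)) NOR C))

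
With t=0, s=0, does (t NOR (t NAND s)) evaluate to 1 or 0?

Substituting: (0 NOR (0 NAND 0))
= 0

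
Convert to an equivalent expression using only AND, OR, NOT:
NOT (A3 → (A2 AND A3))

A3 AND NOT (A2 AND A3)
(Negated implication: NOT(A → B) = A AND NOT B)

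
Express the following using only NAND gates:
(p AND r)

((p NAND r) NAND (p NAND r))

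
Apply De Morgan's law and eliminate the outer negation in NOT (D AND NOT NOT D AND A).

NOT D OR NOT D OR NOT A
De Morgan's: NOT(AND of terms) = OR of negations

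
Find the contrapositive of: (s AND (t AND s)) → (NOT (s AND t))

Contrapositive: (s AND t) → NOT (s AND (t AND s))
Note: A statement and its contrapositive are logically equivalent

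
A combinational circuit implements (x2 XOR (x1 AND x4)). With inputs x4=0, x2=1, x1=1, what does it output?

Substituting: (1 XOR (1 AND 0))
= 1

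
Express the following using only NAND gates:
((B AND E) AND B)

((((B NAND E) NAND (B NAND E)) NAND B) NAND (((B NAND E) NAND (B NAND E)) NAND B))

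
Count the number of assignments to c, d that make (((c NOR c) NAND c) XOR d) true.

Satisfying assignments: (0,0), (1,0)
Count: 2 out of 4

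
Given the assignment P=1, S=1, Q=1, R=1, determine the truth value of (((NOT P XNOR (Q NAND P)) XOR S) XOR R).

Substituting: (((NOT 1 XNOR (1 NAND 1)) XOR 1) XOR 1)
= 1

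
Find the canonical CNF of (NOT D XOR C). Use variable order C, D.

(C OR NOT D) AND (NOT C OR D)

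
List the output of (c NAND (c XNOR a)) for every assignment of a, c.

a | c | Output
--------------
0 | 0 | 1
0 | 1 | 1
1 | 0 | 1
1 | 1 | 0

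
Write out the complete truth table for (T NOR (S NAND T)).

T | S | Output
--------------
0 | 0 | 0
0 | 1 | 0
1 | 0 | 0
1 | 1 | 0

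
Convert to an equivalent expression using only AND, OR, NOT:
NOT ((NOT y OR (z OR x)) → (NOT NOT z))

(NOT y OR (z OR x)) AND NOT z
(Negated implication: NOT(A → B) = A AND NOT B)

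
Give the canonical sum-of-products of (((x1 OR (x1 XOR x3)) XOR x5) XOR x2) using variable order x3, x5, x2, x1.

Σm(1, 2, 4, 7, 8, 9, 14, 15) = (NOT x3 AND NOT x5 AND NOT x2 AND x1) OR (NOT x3 AND NOT x5 AND x2 AND NOT x1) OR (NOT x3 AND x5 AND NOT x2 AND NOT x1) OR (NOT x3 AND x5 AND x2 AND x1) OR (x3 AND NOT x5 AND NOT x2 AND NOT x1) OR (x3 AND NOT x5 AND NOT x2 AND x1) OR (x3 AND x5 AND x2 AND NOT x1) OR (x3 AND x5 AND x2 AND x1)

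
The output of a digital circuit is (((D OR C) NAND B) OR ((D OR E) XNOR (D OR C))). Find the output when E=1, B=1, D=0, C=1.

Substituting: (((0 OR 1) NAND 1) OR ((0 OR 1) XNOR (0 OR 1)))
= 1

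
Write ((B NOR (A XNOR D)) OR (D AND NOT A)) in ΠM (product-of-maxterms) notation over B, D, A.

ΠM(0, 3, 4, 5, 7) = (B OR D OR A) AND (B OR NOT D OR NOT A) AND (NOT B OR D OR A) AND (NOT B OR D OR NOT A) AND (NOT B OR NOT D OR NOT A)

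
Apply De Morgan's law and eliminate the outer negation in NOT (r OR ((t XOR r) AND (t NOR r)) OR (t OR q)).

NOT r AND NOT ((t XOR r) AND (t NOR r)) AND NOT (t OR q)
De Morgan's: NOT(OR of terms) = AND of negations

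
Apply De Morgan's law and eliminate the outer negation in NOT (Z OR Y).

NOT Z AND NOT Y
De Morgan's: NOT(OR of terms) = AND of negations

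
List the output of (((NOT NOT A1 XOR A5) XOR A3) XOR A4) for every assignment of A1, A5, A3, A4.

A1 | A5 | A3 | A4 | Output
--------------------------
0 | 0 | 0 | 0 | 0
0 | 0 | 0 | 1 | 1
0 | 0 | 1 | 0 | 1
0 | 0 | 1 | 1 | 0
0 | 1 | 0 | 0 | 1
0 | 1 | 0 | 1 | 0
0 | 1 | 1 | 0 | 0
0 | 1 | 1 | 1 | 1
1 | 0 | 0 | 0 | 1
1 | 0 | 0 | 1 | 0
1 | 0 | 1 | 0 | 0
1 | 0 | 1 | 1 | 1
1 | 1 | 0 | 0 | 0
1 | 1 | 0 | 1 | 1
1 | 1 | 1 | 0 | 1
1 | 1 | 1 | 1 | 0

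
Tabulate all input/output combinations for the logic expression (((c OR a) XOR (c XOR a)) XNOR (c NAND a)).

c | a | Output
--------------
0 | 0 | 0
0 | 1 | 0
1 | 0 | 0
1 | 1 | 0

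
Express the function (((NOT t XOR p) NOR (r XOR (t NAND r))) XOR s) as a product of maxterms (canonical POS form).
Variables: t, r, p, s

ΠM(0, 2, 4, 7, 8, 10, 12, 14) = (t OR r OR p OR s) AND (t OR r OR NOT p OR s) AND (t OR NOT r OR p OR s) AND (t OR NOT r OR NOT p OR NOT s) AND (NOT t OR r OR p OR s) AND (NOT t OR r OR NOT p OR s) AND (NOT t OR NOT r OR p OR s) AND (NOT t OR NOT r OR NOT p OR s)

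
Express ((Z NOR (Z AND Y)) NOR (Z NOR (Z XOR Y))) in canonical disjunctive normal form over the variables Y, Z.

(NOT Y AND Z) OR (Y AND Z)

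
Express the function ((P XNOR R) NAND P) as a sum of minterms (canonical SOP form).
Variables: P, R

Σm(0, 1, 2) = (NOT P AND NOT R) OR (NOT P AND R) OR (P AND NOT R)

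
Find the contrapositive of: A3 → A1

Contrapositive: NOT A1 → NOT A3
Note: A statement and its contrapositive are logically equivalent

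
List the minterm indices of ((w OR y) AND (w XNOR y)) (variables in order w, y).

Σm(3) = (w AND y)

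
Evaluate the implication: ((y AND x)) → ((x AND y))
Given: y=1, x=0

Antecedent ((y AND x)) = 0; consequent ((x AND y)) = 0.
0 → 0 = 1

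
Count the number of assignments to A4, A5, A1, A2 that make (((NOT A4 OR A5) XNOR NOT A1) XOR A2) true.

Satisfying assignments: (0,0,0,0), (0,0,1,1), (0,1,0,0), (0,1,1,1), (1,0,0,1), (1,0,1,0), (1,1,0,0), (1,1,1,1)
Count: 8 out of 16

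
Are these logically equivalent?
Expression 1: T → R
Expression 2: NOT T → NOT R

No, Inverse is not equivalent to original (counterexample: T=0, R=1, Q=0)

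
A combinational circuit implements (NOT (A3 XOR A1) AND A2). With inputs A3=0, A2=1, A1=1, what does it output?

Substituting: (NOT (0 XOR 1) AND 1)
= 0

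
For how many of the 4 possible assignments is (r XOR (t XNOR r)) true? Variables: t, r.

Satisfying assignments: (0,0), (0,1)
Count: 2 out of 4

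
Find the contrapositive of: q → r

Contrapositive: NOT r → NOT q
Note: A statement and its contrapositive are logically equivalent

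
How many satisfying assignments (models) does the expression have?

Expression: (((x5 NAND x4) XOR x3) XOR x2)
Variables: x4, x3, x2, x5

Satisfying assignments: (0,0,0,0), (0,0,0,1), (0,1,1,0), (0,1,1,1), (1,0,0,0), (1,0,1,1), (1,1,0,1), (1,1,1,0)
Count: 8 out of 16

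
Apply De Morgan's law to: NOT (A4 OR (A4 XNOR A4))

NOT A4 AND NOT (A4 XNOR A4)
De Morgan's: NOT(OR of terms) = AND of negations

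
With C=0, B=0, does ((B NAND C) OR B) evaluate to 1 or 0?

Substituting: ((0 NAND 0) OR 0)
= 1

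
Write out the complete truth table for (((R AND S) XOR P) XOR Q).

P | Q | R | S | Output
----------------------
0 | 0 | 0 | 0 | 0
0 | 0 | 0 | 1 | 0
0 | 0 | 1 | 0 | 0
0 | 0 | 1 | 1 | 1
0 | 1 | 0 | 0 | 1
0 | 1 | 0 | 1 | 1
0 | 1 | 1 | 0 | 1
0 | 1 | 1 | 1 | 0
1 | 0 | 0 | 0 | 1
1 | 0 | 0 | 1 | 1
1 | 0 | 1 | 0 | 1
1 | 0 | 1 | 1 | 0
1 | 1 | 0 | 0 | 0
1 | 1 | 0 | 1 | 0
1 | 1 | 1 | 0 | 0
1 | 1 | 1 | 1 | 1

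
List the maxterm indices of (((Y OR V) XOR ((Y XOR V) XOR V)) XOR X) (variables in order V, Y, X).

ΠM(0, 2, 5, 6) = (V OR Y OR X) AND (V OR NOT Y OR X) AND (NOT V OR Y OR NOT X) AND (NOT V OR NOT Y OR X)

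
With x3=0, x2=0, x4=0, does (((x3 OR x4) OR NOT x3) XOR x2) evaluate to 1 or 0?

Substituting: (((0 OR 0) OR NOT 0) XOR 0)
= 1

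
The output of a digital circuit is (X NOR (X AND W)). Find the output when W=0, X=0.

Substituting: (0 NOR (0 AND 0))
= 1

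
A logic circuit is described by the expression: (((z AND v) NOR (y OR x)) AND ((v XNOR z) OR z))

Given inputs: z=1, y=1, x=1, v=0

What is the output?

Substituting: (((1 AND 0) NOR (1 OR 1)) AND ((0 XNOR 1) OR 1))
= 0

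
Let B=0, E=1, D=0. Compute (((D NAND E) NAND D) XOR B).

Substituting: (((0 NAND 1) NAND 0) XOR 0)
= 1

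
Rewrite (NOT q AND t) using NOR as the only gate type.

(((q NOR q) NOR (q NOR q)) NOR (t NOR t))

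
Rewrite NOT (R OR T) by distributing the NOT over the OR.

NOT R AND NOT T
De Morgan's: NOT(OR of terms) = AND of negations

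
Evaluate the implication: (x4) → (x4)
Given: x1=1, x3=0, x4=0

Antecedent (x4) = 0; consequent (x4) = 0.
0 → 0 = 1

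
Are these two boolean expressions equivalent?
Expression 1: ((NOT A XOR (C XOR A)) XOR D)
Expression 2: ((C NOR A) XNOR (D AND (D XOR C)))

No. Counterexample: with C=0, D=0, A=0, Expression 1 = 1 but Expression 2 = 0.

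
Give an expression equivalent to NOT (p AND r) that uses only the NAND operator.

(((p NAND r) NAND (p NAND r)) NAND ((p NAND r) NAND (p NAND r)))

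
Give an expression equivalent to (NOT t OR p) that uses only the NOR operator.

(((t NOR t) NOR p) NOR ((t NOR t) NOR p))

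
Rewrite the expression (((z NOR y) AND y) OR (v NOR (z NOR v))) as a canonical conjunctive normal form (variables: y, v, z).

(y OR v OR z) AND (y OR NOT v OR z) AND (y OR NOT v OR NOT z) AND (NOT y OR v OR z) AND (NOT y OR NOT v OR z) AND (NOT y OR NOT v OR NOT z)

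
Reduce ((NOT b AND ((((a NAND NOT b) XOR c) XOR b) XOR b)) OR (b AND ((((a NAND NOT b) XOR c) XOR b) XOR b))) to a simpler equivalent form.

By distribution ((E AND v) OR (E AND NOT v) = E) then XOR self-cancellation ((E XOR v) XOR v = E):
= ((a NAND NOT b) XOR c)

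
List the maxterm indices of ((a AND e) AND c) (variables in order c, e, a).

ΠM(0, 1, 2, 3, 4, 5, 6) = (c OR e OR a) AND (c OR e OR NOT a) AND (c OR NOT e OR a) AND (c OR NOT e OR NOT a) AND (NOT c OR e OR a) AND (NOT c OR e OR NOT a) AND (NOT c OR NOT e OR a)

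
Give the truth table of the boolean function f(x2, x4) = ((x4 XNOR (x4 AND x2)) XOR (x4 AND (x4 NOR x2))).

x2 | x4 | Output
----------------
0 | 0 | 1
0 | 1 | 0
1 | 0 | 1
1 | 1 | 1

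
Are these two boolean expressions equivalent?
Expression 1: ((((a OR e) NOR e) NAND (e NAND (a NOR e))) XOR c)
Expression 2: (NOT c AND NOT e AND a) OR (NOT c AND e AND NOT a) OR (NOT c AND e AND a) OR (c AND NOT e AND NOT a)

Yes, they are equivalent — the two output columns agree on all 8 assignments:
c | e | a | Expression 1 | Expression 2
---------------------------------------
0 | 0 | 0 | 0 | 0
0 | 0 | 1 | 1 | 1
0 | 1 | 0 | 1 | 1
0 | 1 | 1 | 1 | 1
1 | 0 | 0 | 1 | 1
1 | 0 | 1 | 0 | 0
1 | 1 | 0 | 0 | 0
1 | 1 | 1 | 0 | 0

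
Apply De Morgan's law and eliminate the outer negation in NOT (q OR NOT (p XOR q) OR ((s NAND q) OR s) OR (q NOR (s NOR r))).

NOT q AND (p XOR q) AND NOT ((s NAND q) OR s) AND NOT (q NOR (s NOR r))
De Morgan's: NOT(OR of terms) = AND of negations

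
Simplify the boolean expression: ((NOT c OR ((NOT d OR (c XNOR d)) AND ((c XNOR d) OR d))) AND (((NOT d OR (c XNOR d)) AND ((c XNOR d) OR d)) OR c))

By distribution ((E OR v) AND (E OR NOT v) = E) then distribution ((E OR v) AND (E OR NOT v) = E):
= (c XNOR d)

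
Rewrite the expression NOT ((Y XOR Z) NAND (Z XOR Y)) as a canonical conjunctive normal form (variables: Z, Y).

(Z OR Y) AND (NOT Z OR NOT Y)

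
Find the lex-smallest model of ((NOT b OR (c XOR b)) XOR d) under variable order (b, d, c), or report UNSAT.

b=0, d=0, c=0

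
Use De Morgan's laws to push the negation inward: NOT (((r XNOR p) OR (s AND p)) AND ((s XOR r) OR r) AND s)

NOT ((r XNOR p) OR (s AND p)) OR NOT ((s XOR r) OR r) OR NOT s
De Morgan's: NOT(AND of terms) = OR of negations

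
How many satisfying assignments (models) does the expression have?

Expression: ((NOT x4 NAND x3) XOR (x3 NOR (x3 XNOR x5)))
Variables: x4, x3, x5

Satisfying assignments: (0,0,0), (1,0,0), (1,1,0), (1,1,1)
Count: 4 out of 8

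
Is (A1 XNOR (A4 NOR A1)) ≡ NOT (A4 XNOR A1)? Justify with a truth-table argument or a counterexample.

No. Counterexample: with A1=1, A4=0, Expression 1 = 0 but Expression 2 = 1.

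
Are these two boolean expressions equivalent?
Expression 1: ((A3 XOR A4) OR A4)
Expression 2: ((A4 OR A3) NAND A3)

No. Counterexample: with A3=0, A4=0, Expression 1 = 0 but Expression 2 = 1.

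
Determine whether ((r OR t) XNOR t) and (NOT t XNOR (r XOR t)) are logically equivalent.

No. Counterexample: with t=0, r=0, Expression 1 = 1 but Expression 2 = 0.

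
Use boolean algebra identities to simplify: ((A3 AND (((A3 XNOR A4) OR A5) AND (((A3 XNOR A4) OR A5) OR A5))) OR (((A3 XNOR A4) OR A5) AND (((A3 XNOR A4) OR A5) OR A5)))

By absorption (E OR (E AND v) = E) then absorption (E AND (E OR v) = E):
= ((A3 XNOR A4) OR A5)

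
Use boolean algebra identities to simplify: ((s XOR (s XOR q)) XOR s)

By XOR self-cancellation ((E XOR v) XOR v = E):
= (s XOR q)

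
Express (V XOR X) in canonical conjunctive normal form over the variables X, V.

(X OR V) AND (NOT X OR NOT V)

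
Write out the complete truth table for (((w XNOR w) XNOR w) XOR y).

y | w | Output
--------------
0 | 0 | 0
0 | 1 | 1
1 | 0 | 1
1 | 1 | 0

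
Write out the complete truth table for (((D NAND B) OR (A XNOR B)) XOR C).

B | C | D | A | Output
----------------------
0 | 0 | 0 | 0 | 1
0 | 0 | 0 | 1 | 1
0 | 0 | 1 | 0 | 1
0 | 0 | 1 | 1 | 1
0 | 1 | 0 | 0 | 0
0 | 1 | 0 | 1 | 0
0 | 1 | 1 | 0 | 0
0 | 1 | 1 | 1 | 0
1 | 0 | 0 | 0 | 1
1 | 0 | 0 | 1 | 1
1 | 0 | 1 | 0 | 0
1 | 0 | 1 | 1 | 1
1 | 1 | 0 | 0 | 0
1 | 1 | 0 | 1 | 0
1 | 1 | 1 | 0 | 1
1 | 1 | 1 | 1 | 0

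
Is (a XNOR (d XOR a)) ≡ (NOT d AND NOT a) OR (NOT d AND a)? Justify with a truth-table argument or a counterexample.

Yes, they are equivalent — the two output columns agree on all 4 assignments:
d | a | Expression 1 | Expression 2
-----------------------------------
0 | 0 | 1 | 1
0 | 1 | 1 | 1
1 | 0 | 0 | 0
1 | 1 | 0 | 0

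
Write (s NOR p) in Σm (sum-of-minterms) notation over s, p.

Σm(0) = (NOT s AND NOT p)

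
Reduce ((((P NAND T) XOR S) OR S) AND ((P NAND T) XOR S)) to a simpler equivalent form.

By absorption (E AND (E OR v) = E):
= ((P NAND T) XOR S)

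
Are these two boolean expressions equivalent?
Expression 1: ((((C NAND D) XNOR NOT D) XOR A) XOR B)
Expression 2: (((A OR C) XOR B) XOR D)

No. Counterexample: with A=0, C=0, B=0, D=0, Expression 1 = 1 but Expression 2 = 0.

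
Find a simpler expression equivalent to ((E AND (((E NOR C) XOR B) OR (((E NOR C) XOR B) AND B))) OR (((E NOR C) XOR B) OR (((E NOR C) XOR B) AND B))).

By absorption (E OR (E AND v) = E) then absorption (E OR (E AND v) = E):
= ((E NOR C) XOR B)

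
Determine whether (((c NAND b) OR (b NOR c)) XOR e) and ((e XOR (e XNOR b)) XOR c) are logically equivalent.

No. Counterexample: with b=0, c=0, e=1, Expression 1 = 0 but Expression 2 = 1.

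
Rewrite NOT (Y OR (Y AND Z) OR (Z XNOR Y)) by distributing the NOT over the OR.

NOT Y AND NOT (Y AND Z) AND NOT (Z XNOR Y)
De Morgan's: NOT(OR of terms) = AND of negations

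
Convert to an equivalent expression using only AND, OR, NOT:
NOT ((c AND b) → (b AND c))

(c AND b) AND NOT (b AND c)
(Negated implication: NOT(A → B) = A AND NOT B)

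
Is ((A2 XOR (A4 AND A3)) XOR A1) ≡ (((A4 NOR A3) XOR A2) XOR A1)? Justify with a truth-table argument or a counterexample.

No. Counterexample: with A2=0, A1=0, A3=0, A4=0, Expression 1 = 0 but Expression 2 = 1.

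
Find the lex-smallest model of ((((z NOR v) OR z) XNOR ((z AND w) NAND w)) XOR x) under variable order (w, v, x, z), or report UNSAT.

w=0, v=0, x=0, z=0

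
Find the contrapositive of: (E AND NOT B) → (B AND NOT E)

Contrapositive: NOT (B AND NOT E) → NOT (E AND NOT B)
Note: A statement and its contrapositive are logically equivalent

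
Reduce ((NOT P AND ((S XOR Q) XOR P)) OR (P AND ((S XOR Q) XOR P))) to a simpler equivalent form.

By distribution ((E AND v) OR (E AND NOT v) = E):
= ((S XOR Q) XOR P)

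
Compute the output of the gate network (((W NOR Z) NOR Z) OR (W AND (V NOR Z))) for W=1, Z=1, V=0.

Substituting: (((1 NOR 1) NOR 1) OR (1 AND (0 NOR 1)))
= 0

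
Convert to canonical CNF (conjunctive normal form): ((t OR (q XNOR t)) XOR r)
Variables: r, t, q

(r OR t OR NOT q) AND (NOT r OR t OR q) AND (NOT r OR NOT t OR q) AND (NOT r OR NOT t OR NOT q)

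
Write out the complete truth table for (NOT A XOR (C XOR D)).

D | C | A | Output
------------------
0 | 0 | 0 | 1
0 | 0 | 1 | 0
0 | 1 | 0 | 0
0 | 1 | 1 | 1
1 | 0 | 0 | 0
1 | 0 | 1 | 1
1 | 1 | 0 | 1
1 | 1 | 1 | 0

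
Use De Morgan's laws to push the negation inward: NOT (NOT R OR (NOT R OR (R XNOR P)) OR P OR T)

R AND NOT (NOT R OR (R XNOR P)) AND NOT P AND NOT T
De Morgan's: NOT(OR of terms) = AND of negations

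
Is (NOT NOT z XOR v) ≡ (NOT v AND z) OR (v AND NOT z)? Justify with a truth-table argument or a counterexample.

Yes, they are equivalent — the two output columns agree on all 4 assignments:
v | z | Expression 1 | Expression 2
-----------------------------------
0 | 0 | 0 | 0
0 | 1 | 1 | 1
1 | 0 | 1 | 1
1 | 1 | 0 | 0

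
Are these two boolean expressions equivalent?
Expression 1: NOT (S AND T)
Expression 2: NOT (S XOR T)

No. Counterexample: with T=0, S=1, Expression 1 = 1 but Expression 2 = 0.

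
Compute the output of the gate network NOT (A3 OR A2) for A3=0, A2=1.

Substituting: NOT (0 OR 1)
= 0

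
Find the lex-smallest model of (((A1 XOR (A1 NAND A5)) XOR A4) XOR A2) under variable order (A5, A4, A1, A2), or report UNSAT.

A5=0, A4=0, A1=0, A2=0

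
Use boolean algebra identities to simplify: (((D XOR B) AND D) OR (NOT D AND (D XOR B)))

By distribution ((E AND v) OR (E AND NOT v) = E):
= (D XOR B)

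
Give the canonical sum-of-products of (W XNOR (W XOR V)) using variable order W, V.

Σm(0, 2) = (NOT W AND NOT V) OR (W AND NOT V)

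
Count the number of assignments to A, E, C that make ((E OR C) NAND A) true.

Satisfying assignments: (0,0,0), (0,0,1), (0,1,0), (0,1,1), (1,0,0)
Count: 5 out of 8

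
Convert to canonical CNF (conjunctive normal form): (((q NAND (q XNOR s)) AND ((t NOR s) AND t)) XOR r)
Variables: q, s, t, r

(q OR s OR t OR r) AND (q OR s OR NOT t OR r) AND (q OR NOT s OR t OR r) AND (q OR NOT s OR NOT t OR r) AND (NOT q OR s OR t OR r) AND (NOT q OR s OR NOT t OR r) AND (NOT q OR NOT s OR t OR r) AND (NOT q OR NOT s OR NOT t OR r)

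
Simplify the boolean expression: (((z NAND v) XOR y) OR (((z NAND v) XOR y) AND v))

By absorption (E OR (E AND v) = E):
= ((z NAND v) XOR y)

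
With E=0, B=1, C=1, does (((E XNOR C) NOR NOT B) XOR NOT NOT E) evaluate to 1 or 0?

Substituting: (((0 XNOR 1) NOR NOT 1) XOR NOT NOT 0)
= 1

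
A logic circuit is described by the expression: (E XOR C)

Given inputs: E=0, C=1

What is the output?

Substituting: (0 XOR 1)
= 1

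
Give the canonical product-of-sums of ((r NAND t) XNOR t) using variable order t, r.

ΠM(0, 1, 3) = (t OR r) AND (t OR NOT r) AND (NOT t OR NOT r)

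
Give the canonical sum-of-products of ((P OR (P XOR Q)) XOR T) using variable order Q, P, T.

Σm(1, 2, 4, 6) = (NOT Q AND NOT P AND T) OR (NOT Q AND P AND NOT T) OR (Q AND NOT P AND NOT T) OR (Q AND P AND NOT T)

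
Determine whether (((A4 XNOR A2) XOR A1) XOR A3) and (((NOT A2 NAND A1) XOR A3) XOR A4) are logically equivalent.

No. Counterexample: with A1=0, A3=0, A2=1, A4=0, Expression 1 = 0 but Expression 2 = 1.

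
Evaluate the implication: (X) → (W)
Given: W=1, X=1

Antecedent (X) = 1; consequent (W) = 1.
1 → 1 = 1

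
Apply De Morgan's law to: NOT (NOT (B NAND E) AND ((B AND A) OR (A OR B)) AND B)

(B NAND E) OR NOT ((B AND A) OR (A OR B)) OR NOT B
De Morgan's: NOT(AND of terms) = OR of negations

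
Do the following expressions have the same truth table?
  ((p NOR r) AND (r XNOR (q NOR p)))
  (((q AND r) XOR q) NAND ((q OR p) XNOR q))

No. Counterexample: with r=0, q=0, p=0, Expression 1 = 0 but Expression 2 = 1.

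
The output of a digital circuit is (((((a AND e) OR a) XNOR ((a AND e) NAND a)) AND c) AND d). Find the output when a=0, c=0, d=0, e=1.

Substituting: (((((0 AND 1) OR 0) XNOR ((0 AND 1) NAND 0)) AND 0) AND 0)
= 0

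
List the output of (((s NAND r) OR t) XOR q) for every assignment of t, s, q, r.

t | s | q | r | Output
----------------------
0 | 0 | 0 | 0 | 1
0 | 0 | 0 | 1 | 1
0 | 0 | 1 | 0 | 0
0 | 0 | 1 | 1 | 0
0 | 1 | 0 | 0 | 1
0 | 1 | 0 | 1 | 0
0 | 1 | 1 | 0 | 0
0 | 1 | 1 | 1 | 1
1 | 0 | 0 | 0 | 1
1 | 0 | 0 | 1 | 1
1 | 0 | 1 | 0 | 0
1 | 0 | 1 | 1 | 0
1 | 1 | 0 | 0 | 1
1 | 1 | 0 | 1 | 1
1 | 1 | 1 | 0 | 0
1 | 1 | 1 | 1 | 0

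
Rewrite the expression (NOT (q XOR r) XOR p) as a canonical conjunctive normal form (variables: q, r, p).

(q OR r OR NOT p) AND (q OR NOT r OR p) AND (NOT q OR r OR p) AND (NOT q OR NOT r OR NOT p)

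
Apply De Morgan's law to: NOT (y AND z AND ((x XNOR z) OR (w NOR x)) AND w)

NOT y OR NOT z OR NOT ((x XNOR z) OR (w NOR x)) OR NOT w
De Morgan's: NOT(AND of terms) = OR of negations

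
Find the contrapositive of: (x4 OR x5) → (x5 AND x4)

Contrapositive: NOT (x5 AND x4) → NOT (x4 OR x5)
Note: A statement and its contrapositive are logically equivalent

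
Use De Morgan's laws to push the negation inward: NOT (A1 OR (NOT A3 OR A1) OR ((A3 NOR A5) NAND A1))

NOT A1 AND NOT (NOT A3 OR A1) AND NOT ((A3 NOR A5) NAND A1)
De Morgan's: NOT(OR of terms) = AND of negations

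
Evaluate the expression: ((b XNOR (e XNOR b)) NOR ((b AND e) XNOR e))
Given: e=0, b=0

Substituting: ((0 XNOR (0 XNOR 0)) NOR ((0 AND 0) XNOR 0))
= 0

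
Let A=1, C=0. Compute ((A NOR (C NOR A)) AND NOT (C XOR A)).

Substituting: ((1 NOR (0 NOR 1)) AND NOT (0 XOR 1))
= 0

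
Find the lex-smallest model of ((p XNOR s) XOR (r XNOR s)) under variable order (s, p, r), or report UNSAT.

s=0, p=0, r=1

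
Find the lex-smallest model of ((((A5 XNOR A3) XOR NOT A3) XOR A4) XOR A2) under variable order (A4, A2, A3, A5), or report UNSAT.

A4=0, A2=0, A3=0, A5=1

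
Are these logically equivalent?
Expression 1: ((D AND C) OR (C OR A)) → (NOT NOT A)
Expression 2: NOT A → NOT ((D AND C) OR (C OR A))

Yes, Contrapositive is always equivalent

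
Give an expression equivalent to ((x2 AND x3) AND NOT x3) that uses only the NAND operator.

((((x2 NAND x3) NAND (x2 NAND x3)) NAND (x3 NAND x3)) NAND (((x2 NAND x3) NAND (x2 NAND x3)) NAND (x3 NAND x3)))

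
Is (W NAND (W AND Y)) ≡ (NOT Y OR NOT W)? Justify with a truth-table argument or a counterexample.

Yes, they are equivalent — the two output columns agree on all 4 assignments:
Y | W | Expression 1 | Expression 2
-----------------------------------
0 | 0 | 1 | 1
0 | 1 | 1 | 1
1 | 0 | 1 | 1
1 | 1 | 0 | 0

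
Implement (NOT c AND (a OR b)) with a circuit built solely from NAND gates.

(((c NAND c) NAND ((a NAND a) NAND (b NAND b))) NAND ((c NAND c) NAND ((a NAND a) NAND (b NAND b))))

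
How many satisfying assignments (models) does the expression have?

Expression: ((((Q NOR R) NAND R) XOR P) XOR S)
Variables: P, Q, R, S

Satisfying assignments: (0,0,0,0), (0,0,1,0), (0,1,0,0), (0,1,1,0), (1,0,0,1), (1,0,1,1), (1,1,0,1), (1,1,1,1)
Count: 8 out of 16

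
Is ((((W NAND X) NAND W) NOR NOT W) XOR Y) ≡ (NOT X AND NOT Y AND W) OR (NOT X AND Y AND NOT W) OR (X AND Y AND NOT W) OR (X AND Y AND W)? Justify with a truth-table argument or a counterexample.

Yes, they are equivalent — the two output columns agree on all 8 assignments:
X | Y | W | Expression 1 | Expression 2
---------------------------------------
0 | 0 | 0 | 0 | 0
0 | 0 | 1 | 1 | 1
0 | 1 | 0 | 1 | 1
0 | 1 | 1 | 0 | 0
1 | 0 | 0 | 0 | 0
1 | 0 | 1 | 0 | 0
1 | 1 | 0 | 1 | 1
1 | 1 | 1 | 1 | 1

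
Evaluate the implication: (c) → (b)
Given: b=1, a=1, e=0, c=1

Antecedent (c) = 1; consequent (b) = 1.
1 → 1 = 1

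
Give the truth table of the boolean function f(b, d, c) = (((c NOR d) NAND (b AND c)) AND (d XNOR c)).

b | d | c | Output
------------------
0 | 0 | 0 | 1
0 | 0 | 1 | 0
0 | 1 | 0 | 0
0 | 1 | 1 | 1
1 | 0 | 0 | 1
1 | 0 | 1 | 0
1 | 1 | 0 | 0
1 | 1 | 1 | 1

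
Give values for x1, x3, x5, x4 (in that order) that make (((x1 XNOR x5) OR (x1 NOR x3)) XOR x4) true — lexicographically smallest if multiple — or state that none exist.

x1=0, x3=0, x5=0, x4=0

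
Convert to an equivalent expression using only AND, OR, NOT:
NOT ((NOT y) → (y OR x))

(NOT y) AND NOT (y OR x)
(Negated implication: NOT(A → B) = A AND NOT B)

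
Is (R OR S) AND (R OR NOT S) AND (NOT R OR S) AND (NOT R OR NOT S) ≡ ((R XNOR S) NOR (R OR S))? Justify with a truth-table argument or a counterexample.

Yes, they are equivalent — the two output columns agree on all 4 assignments:
R | S | Expression 1 | Expression 2
-----------------------------------
0 | 0 | 0 | 0
0 | 1 | 0 | 0
1 | 0 | 0 | 0
1 | 1 | 0 | 0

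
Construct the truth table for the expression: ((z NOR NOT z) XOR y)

z | y | Output
--------------
0 | 0 | 0
0 | 1 | 1
1 | 0 | 0
1 | 1 | 1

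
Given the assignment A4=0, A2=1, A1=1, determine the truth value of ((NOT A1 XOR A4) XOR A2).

Substituting: ((NOT 1 XOR 0) XOR 1)
= 1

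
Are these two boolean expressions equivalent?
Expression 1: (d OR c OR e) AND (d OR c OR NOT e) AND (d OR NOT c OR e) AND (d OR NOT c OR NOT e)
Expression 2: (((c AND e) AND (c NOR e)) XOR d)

Yes, they are equivalent — the two output columns agree on all 8 assignments:
d | c | e | Expression 1 | Expression 2
---------------------------------------
0 | 0 | 0 | 0 | 0
0 | 0 | 1 | 0 | 0
0 | 1 | 0 | 0 | 0
0 | 1 | 1 | 0 | 0
1 | 0 | 0 | 1 | 1
1 | 0 | 1 | 1 | 1
1 | 1 | 0 | 1 | 1
1 | 1 | 1 | 1 | 1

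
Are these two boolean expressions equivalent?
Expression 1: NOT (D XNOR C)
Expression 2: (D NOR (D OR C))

No. Counterexample: with D=0, C=0, Expression 1 = 0 but Expression 2 = 1.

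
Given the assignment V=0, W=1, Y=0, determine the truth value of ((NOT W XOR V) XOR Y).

Substituting: ((NOT 1 XOR 0) XOR 0)
= 0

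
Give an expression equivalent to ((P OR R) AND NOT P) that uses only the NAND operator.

((((P NAND P) NAND (R NAND R)) NAND (P NAND P)) NAND (((P NAND P) NAND (R NAND R)) NAND (P NAND P)))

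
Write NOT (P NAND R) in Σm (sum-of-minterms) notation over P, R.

Σm(3) = (P AND R)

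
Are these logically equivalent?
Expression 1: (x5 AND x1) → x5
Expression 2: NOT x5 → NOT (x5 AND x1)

Yes, Contrapositive is always equivalent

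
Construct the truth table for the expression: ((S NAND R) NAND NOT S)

R | S | Output
--------------
0 | 0 | 0
0 | 1 | 1
1 | 0 | 0
1 | 1 | 1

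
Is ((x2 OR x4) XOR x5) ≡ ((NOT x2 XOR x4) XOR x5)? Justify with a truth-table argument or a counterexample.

No. Counterexample: with x4=0, x2=0, x5=0, Expression 1 = 0 but Expression 2 = 1.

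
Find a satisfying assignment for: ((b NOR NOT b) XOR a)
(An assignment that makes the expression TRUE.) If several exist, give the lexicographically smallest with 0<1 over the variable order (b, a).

b=0, a=1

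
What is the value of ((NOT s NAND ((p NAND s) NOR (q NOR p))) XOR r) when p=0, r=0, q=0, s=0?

Substituting: ((NOT 0 NAND ((0 NAND 0) NOR (0 NOR 0))) XOR 0)
= 1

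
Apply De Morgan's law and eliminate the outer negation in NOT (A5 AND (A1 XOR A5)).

NOT A5 OR NOT (A1 XOR A5)
De Morgan's: NOT(AND of terms) = OR of negations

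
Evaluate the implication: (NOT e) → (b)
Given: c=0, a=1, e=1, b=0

Antecedent (NOT e) = 0; consequent (b) = 0.
0 → 0 = 1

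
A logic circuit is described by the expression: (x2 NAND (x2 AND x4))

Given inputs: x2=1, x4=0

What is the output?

Substituting: (1 NAND (1 AND 0))
= 1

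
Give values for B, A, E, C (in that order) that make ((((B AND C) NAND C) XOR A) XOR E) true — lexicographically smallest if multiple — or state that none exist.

B=0, A=0, E=0, C=0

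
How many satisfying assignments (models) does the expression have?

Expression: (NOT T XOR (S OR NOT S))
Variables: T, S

Satisfying assignments: (1,0), (1,1)
Count: 2 out of 4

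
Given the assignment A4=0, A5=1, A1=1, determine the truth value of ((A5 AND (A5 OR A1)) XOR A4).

Substituting: ((1 AND (1 OR 1)) XOR 0)
= 1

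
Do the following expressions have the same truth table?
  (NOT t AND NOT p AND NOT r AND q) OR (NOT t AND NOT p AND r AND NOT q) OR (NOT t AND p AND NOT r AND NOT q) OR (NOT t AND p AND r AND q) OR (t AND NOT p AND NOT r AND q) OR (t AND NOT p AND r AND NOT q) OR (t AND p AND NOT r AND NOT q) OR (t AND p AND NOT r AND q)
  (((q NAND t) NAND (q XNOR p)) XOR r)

Yes, they are equivalent — the two output columns agree on all 16 assignments:
t | p | r | q | Expression 1 | Expression 2
-------------------------------------------
0 | 0 | 0 | 0 | 0 | 0
0 | 0 | 0 | 1 | 1 | 1
0 | 0 | 1 | 0 | 1 | 1
0 | 0 | 1 | 1 | 0 | 0
0 | 1 | 0 | 0 | 1 | 1
0 | 1 | 0 | 1 | 0 | 0
0 | 1 | 1 | 0 | 0 | 0
0 | 1 | 1 | 1 | 1 | 1
1 | 0 | 0 | 0 | 0 | 0
1 | 0 | 0 | 1 | 1 | 1
1 | 0 | 1 | 0 | 1 | 1
1 | 0 | 1 | 1 | 0 | 0
1 | 1 | 0 | 0 | 1 | 1
1 | 1 | 0 | 1 | 1 | 1
1 | 1 | 1 | 0 | 0 | 0
1 | 1 | 1 | 1 | 0 | 0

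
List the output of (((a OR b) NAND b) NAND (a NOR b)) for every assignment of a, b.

a | b | Output
--------------
0 | 0 | 0
0 | 1 | 1
1 | 0 | 1
1 | 1 | 1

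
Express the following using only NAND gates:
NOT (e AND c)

(((e NAND c) NAND (e NAND c)) NAND ((e NAND c) NAND (e NAND c)))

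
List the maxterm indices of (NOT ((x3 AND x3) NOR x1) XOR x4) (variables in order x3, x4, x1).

ΠM(0, 3, 6, 7) = (x3 OR x4 OR x1) AND (x3 OR NOT x4 OR NOT x1) AND (NOT x3 OR NOT x4 OR x1) AND (NOT x3 OR NOT x4 OR NOT x1)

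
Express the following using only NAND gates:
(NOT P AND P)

(((P NAND P) NAND P) NAND ((P NAND P) NAND P))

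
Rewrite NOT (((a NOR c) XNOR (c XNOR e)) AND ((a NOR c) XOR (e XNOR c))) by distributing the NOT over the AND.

NOT ((a NOR c) XNOR (c XNOR e)) OR NOT ((a NOR c) XOR (e XNOR c))
De Morgan's: NOT(AND of terms) = OR of negations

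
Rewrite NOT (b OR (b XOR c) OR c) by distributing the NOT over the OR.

NOT b AND NOT (b XOR c) AND NOT c
De Morgan's: NOT(OR of terms) = AND of negations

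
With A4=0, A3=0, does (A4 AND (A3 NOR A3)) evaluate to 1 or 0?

Substituting: (0 AND (0 NOR 0))
= 0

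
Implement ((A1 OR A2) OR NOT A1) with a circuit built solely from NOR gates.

((((A1 NOR A2) NOR (A1 NOR A2)) NOR (A1 NOR A1)) NOR (((A1 NOR A2) NOR (A1 NOR A2)) NOR (A1 NOR A1)))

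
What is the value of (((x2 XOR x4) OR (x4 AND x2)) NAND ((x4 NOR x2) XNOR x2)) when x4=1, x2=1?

Substituting: (((1 XOR 1) OR (1 AND 1)) NAND ((1 NOR 1) XNOR 1))
= 1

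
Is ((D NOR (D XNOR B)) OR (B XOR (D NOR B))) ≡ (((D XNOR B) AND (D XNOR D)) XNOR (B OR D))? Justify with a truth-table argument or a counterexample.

No. Counterexample: with B=0, D=0, Expression 1 = 1 but Expression 2 = 0.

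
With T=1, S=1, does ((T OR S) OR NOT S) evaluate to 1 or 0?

Substituting: ((1 OR 1) OR NOT 1)
= 1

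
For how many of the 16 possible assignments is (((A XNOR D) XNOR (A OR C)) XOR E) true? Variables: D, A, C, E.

Satisfying assignments: (0,0,0,1), (0,0,1,0), (0,1,0,1), (0,1,1,1), (1,0,0,0), (1,0,1,1), (1,1,0,0), (1,1,1,0)
Count: 8 out of 16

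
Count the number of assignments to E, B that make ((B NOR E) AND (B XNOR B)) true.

Satisfying assignments: (0,0)
Count: 1 out of 4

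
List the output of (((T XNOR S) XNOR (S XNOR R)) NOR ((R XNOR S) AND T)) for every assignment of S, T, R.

S | T | R | Output
------------------
0 | 0 | 0 | 0
0 | 0 | 1 | 1
0 | 1 | 0 | 0
0 | 1 | 1 | 0
1 | 0 | 0 | 0
1 | 0 | 1 | 1
1 | 1 | 0 | 1
1 | 1 | 1 | 0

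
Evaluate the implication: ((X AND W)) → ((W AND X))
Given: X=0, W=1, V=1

Antecedent ((X AND W)) = 0; consequent ((W AND X)) = 0.
0 → 0 = 1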